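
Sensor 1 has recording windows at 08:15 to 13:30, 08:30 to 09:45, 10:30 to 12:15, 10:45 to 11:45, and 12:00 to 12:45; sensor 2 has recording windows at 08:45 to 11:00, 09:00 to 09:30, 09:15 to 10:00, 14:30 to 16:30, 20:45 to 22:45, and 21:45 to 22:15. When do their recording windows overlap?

A, merged: 08:15-13:30.
B, merged: 08:45-11:00, 14:30-16:30, 20:45-22:45.
08:15-13:30 overlaps B on 08:45-11:00.

08:45-11:00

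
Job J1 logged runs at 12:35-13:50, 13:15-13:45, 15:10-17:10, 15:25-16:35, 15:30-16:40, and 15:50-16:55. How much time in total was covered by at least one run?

Merged: 12:35–13:50, 15:10–17:10.
Lengths: 1 h 15 min + 2 h = 3 h 15 min.

3 h 15 min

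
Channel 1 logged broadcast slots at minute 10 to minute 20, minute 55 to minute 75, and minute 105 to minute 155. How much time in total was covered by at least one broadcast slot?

Merged: minute 10 to minute 20, minute 55 to minute 75, minute 105 to minute 155.
Lengths: 10 minutes + 20 minutes + 50 minutes = 80 minutes.

80 minutes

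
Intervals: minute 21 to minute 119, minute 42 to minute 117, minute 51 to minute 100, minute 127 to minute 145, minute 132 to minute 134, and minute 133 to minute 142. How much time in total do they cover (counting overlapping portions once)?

Merged: minute 21 to minute 119, minute 127 to minute 145.
Lengths: 98 minutes + 18 minutes = 116 minutes.

116 minutes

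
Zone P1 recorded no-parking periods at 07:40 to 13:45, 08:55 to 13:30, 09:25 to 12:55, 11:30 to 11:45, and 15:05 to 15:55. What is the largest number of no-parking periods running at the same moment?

At 11:30, 4 of the intervals are simultaneously active.
No point has more.

4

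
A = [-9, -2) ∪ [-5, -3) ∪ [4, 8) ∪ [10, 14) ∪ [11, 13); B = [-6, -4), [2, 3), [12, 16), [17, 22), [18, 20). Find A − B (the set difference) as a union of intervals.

Merge the first list: [-9, -2), [4, 8), [10, 14).
Merge the second list: [-6, -4), [2, 3), [12, 16), [17, 22).
[-9, -2) minus B → [-9, -6), [-4, -2).
[4, 8): no B overlap → unchanged.
[10, 14) minus B → [10, 12).

[-9, -6) ∪ [-4, -2) ∪ [4, 8) ∪ [10, 12)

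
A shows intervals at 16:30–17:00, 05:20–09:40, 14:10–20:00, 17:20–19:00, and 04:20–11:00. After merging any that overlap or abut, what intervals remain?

04:20-11:00, 14:10-20:00

Sort by start: 04:20-11:00, 05:20-09:40, 14:10-20:00, 16:30-17:00, 17:20-19:00.
05:20-09:40 overlaps/touches 04:20-11:00 → extend to 04:20-11:00.
14:10-20:00 is disjoint → start new block.
16:30-17:00 overlaps/touches 14:10-20:00 → extend to 14:10-20:00.
17:20-19:00 overlaps/touches 14:10-20:00 → extend to 14:10-20:00.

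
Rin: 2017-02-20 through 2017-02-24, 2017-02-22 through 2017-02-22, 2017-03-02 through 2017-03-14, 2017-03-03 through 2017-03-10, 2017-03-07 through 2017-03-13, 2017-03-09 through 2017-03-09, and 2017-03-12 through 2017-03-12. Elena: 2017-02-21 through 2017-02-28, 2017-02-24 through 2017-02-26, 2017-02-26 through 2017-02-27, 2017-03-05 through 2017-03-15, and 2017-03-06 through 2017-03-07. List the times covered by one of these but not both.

First set merges to 2017-02-20 through 2017-02-24, 2017-03-02 through 2017-03-14.
Second set merges to 2017-02-21 through 2017-02-28, 2017-03-05 through 2017-03-15.
A \ B = 2017-02-20 through 2017-02-20, 2017-03-02 through 2017-03-04.
B \ A = 2017-02-25 through 2017-02-28, 2017-03-15 through 2017-03-15.
Union of the two gives the symmetric difference.

2017-02-20 through 2017-02-20, 2017-02-25 through 2017-02-28, 2017-03-02 through 2017-03-04, 2017-03-15 through 2017-03-15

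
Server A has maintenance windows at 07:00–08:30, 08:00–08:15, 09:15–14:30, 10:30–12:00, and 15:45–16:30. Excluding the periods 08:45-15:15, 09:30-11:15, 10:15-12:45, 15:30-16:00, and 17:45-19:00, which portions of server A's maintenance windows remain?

07:00–08:30, 16:00–16:30

First set merges to 07:00–08:30, 09:15–14:30, 15:45–16:30.
Second set merges to 08:45–15:15, 15:30–16:00, 17:45–19:00.
07:00–08:30: no B overlap → unchanged.
09:15–14:30: fully covered by B → removed.
15:45–16:30 minus B → 16:00–16:30.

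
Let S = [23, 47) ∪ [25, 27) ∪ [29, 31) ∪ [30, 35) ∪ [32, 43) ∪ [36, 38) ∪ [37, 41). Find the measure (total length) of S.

Merged: [23, 47).
Length: 24.

24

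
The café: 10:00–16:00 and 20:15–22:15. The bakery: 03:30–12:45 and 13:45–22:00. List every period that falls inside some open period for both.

10:00–12:45, 13:45–16:00, 20:15–22:00

10:00–16:00 meets the second set on 10:00–12:45, 13:45–16:00.
20:15–22:15 meets the second set on 20:15–22:00.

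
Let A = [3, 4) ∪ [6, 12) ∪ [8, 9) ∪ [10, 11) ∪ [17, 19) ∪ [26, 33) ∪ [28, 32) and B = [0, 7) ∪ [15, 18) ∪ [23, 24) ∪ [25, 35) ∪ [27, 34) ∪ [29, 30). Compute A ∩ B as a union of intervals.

[3, 4) ∪ [6, 7) ∪ [17, 18) ∪ [26, 33)

Merge the first list: [3, 4), [6, 12), [17, 19), [26, 33).
Merge the second list: [0, 7), [15, 18), [23, 24), [25, 35).
[3, 4) ∩ B → [3, 4).
[6, 12) ∩ B → [6, 7).
[17, 19) ∩ B → [17, 18).
[26, 33) ∩ B → [26, 33).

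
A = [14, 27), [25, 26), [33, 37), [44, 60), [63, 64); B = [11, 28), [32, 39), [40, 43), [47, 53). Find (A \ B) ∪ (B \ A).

A, merged: [14, 27), [33, 37), [44, 60), [63, 64).
A \ B = [44, 47), [53, 60), [63, 64).
B \ A = [11, 14), [27, 28), [32, 33), [37, 39), [40, 43).
Union of the two gives the symmetric difference.

[11, 14) ∪ [27, 28) ∪ [32, 33) ∪ [37, 39) ∪ [40, 43) ∪ [44, 47) ∪ [53, 60) ∪ [63, 64)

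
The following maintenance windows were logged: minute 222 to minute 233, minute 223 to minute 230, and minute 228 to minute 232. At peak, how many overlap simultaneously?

3

At minute 228, 3 of the intervals are simultaneously active.
No point has more.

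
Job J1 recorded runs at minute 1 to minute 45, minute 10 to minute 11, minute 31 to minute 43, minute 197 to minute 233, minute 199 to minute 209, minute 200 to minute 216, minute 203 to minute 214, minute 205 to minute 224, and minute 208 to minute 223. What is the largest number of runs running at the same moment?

At minute 208, 6 of the intervals are simultaneously active.
No point has more.

6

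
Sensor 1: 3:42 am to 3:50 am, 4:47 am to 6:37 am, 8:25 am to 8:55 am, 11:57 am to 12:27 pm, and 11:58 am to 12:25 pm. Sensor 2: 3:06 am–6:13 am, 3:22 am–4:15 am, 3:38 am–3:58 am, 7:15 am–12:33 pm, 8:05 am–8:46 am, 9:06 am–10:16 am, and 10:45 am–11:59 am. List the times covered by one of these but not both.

3:06 am–3:42 am, 3:50 am–4:47 am, 6:13 am–6:37 am, 7:15 am–8:25 am, 8:55 am–11:57 am, 12:27 pm–12:33 pm

A, merged: 3:42 am–3:50 am, 4:47 am–6:37 am, 8:25 am–8:55 am, 11:57 am–12:27 pm.
B, merged: 3:06 am–6:13 am, 7:15 am–12:33 pm.
A \ B = 6:13 am–6:37 am.
B \ A = 3:06 am–3:42 am, 3:50 am–4:47 am, 7:15 am–8:25 am, 8:55 am–11:57 am, 12:27 pm–12:33 pm.
Union of the two gives the symmetric difference.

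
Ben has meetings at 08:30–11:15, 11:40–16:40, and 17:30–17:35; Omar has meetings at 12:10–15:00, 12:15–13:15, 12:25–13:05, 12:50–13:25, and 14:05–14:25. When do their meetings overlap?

12:10-15:00

Merge the second list: 12:10-15:00.
08:30-11:15: no overlap with the second set.
11:40-16:40 meets the second set on 12:10-15:00.
17:30-17:35: no overlap with the second set.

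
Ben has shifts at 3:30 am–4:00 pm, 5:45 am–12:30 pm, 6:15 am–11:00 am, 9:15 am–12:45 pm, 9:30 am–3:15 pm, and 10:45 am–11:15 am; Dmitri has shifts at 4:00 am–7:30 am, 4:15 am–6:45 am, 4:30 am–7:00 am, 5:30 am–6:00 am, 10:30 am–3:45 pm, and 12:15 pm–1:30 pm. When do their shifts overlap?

4:00 am-7:30 am, 10:30 am-3:45 pm

First set merges to 3:30 am-4:00 pm.
Second set merges to 4:00 am-7:30 am, 10:30 am-3:45 pm.
3:30 am-4:00 pm meets the second set on 4:00 am-7:30 am, 10:30 am-3:45 pm.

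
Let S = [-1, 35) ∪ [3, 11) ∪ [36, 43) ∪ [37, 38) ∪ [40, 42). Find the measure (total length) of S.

Merged: [-1, 35), [36, 43).
Lengths: 36 + 7 = 43.

43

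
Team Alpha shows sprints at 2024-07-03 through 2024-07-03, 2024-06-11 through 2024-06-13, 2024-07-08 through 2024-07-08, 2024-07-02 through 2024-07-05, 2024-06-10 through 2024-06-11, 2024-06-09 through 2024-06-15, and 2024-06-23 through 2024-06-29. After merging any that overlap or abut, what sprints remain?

2024-06-09 through 2024-06-15, 2024-06-23 through 2024-06-29, 2024-07-02 through 2024-07-05, 2024-07-08 through 2024-07-08

Sort by start: 2024-06-09 through 2024-06-15, 2024-06-10 through 2024-06-11, 2024-06-11 through 2024-06-13, 2024-06-23 through 2024-06-29, 2024-07-02 through 2024-07-05, 2024-07-03 through 2024-07-03, 2024-07-08 through 2024-07-08.
2024-06-10 through 2024-06-11 overlaps/touches 2024-06-09 through 2024-06-15 → extend to 2024-06-09 through 2024-06-15.
2024-06-11 through 2024-06-13 overlaps/touches 2024-06-09 through 2024-06-15 → extend to 2024-06-09 through 2024-06-15.
2024-06-23 through 2024-06-29 is disjoint → start new block.
2024-07-02 through 2024-07-05 is disjoint → start new block.
2024-07-03 through 2024-07-03 overlaps/touches 2024-07-02 through 2024-07-05 → extend to 2024-07-02 through 2024-07-05.
2024-07-08 through 2024-07-08 is disjoint → start new block.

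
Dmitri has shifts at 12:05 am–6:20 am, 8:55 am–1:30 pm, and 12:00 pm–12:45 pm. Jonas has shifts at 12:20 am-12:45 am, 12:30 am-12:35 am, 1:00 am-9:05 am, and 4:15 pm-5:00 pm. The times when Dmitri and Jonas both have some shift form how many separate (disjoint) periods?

3

Merge the first list: 12:05 am-6:20 am, 8:55 am-1:30 pm.
Merge the second list: 12:20 am-12:45 am, 1:00 am-9:05 am, 4:15 pm-5:00 pm.
A ∩ B = 12:20 am-12:45 am, 1:00 am-6:20 am, 8:55 am-9:05 am.
That is 3 disjoint pieces.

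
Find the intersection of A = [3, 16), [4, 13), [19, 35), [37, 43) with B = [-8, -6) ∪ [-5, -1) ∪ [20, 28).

A, merged: [3, 16), [19, 35), [37, 43).
[3, 16) falls entirely outside B.
[19, 35) overlaps B on [20, 28).
[37, 43) falls entirely outside B.

[20, 28)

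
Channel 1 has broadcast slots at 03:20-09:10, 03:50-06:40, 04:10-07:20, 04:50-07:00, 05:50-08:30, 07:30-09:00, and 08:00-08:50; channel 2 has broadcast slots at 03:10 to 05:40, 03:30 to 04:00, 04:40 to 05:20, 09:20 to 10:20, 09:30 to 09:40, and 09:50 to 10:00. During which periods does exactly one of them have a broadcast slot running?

First set merges to 03:20–09:10.
Second set merges to 03:10–05:40, 09:20–10:20.
A \ B = 05:40–09:10.
B \ A = 03:10–03:20, 09:20–10:20.
Union of the two gives the symmetric difference.

03:10–03:20, 05:40–09:10, 09:20–10:20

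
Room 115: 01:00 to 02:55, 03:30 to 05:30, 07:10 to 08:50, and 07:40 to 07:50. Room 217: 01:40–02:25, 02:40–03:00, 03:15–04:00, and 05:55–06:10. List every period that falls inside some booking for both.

01:40–02:25, 02:40–02:55, 03:30–04:00

Merge the first list: 01:00–02:55, 03:30–05:30, 07:10–08:50.
01:00–02:55 meets the second set on 01:40–02:25, 02:40–02:55.
03:30–05:30 meets the second set on 03:30–04:00.
07:10–08:50: no overlap with the second set.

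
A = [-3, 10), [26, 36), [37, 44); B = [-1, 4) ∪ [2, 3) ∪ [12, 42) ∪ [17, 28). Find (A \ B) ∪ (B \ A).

Second set merges to [-1, 4), [12, 42).
A but not B: [-3, -1), [4, 10), [42, 44).
B but not A: [12, 26), [36, 37).
Combining gives A △ B.

[-3, -1) ∪ [4, 10) ∪ [12, 26) ∪ [36, 37) ∪ [42, 44)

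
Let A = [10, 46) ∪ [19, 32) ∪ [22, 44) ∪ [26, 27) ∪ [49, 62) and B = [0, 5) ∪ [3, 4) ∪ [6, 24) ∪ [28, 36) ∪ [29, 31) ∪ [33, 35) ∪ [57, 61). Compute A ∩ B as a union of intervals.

Merge the first list: [10, 46), [49, 62).
Merge the second list: [0, 5), [6, 24), [28, 36), [57, 61).
[10, 46) overlaps B on [10, 24), [28, 36).
[49, 62) overlaps B on [57, 61).

[10, 24) ∪ [28, 36) ∪ [57, 61)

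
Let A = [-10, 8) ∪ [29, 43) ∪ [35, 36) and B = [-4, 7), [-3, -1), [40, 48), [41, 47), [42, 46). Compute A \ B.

[-10, -4) ∪ [7, 8) ∪ [29, 40)

First set merges to [-10, 8), [29, 43).
Second set merges to [-4, 7), [40, 48).
[-10, 8) \ B = [-10, -4), [7, 8).
[29, 43) \ B = [29, 40).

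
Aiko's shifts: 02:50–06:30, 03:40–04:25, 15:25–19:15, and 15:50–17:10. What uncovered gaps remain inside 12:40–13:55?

12:40–13:55

Covered (merged): 02:50–06:30, 15:25–19:15.
Uncovered inside 12:40–13:55: 12:40–13:55.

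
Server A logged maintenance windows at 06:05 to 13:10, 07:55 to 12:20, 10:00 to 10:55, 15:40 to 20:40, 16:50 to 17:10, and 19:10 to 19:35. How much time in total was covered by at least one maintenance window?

Merged: 06:05–13:10, 15:40–20:40.
Lengths: 7 h 5 min + 5 h = 12 h 5 min.

12 h 5 min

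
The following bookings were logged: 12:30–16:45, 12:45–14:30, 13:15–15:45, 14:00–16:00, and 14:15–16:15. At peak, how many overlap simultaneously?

5

At 14:15, 5 of the intervals are simultaneously active.
No point has more.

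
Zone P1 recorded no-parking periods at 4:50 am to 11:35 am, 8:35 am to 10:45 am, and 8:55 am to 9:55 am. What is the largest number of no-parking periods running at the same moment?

Sweep endpoints in order; track running count of active intervals.
Peak of 3 reached at 8:55 am.

3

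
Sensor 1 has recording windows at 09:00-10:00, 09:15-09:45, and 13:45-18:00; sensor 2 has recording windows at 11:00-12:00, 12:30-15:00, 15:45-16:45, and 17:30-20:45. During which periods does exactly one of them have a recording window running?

First set merges to 09:00–10:00, 13:45–18:00.
Only in the first: 09:00–10:00, 15:00–15:45, 16:45–17:30.
Only in the second: 11:00–12:00, 12:30–13:45, 18:00–20:45.
Together these are the periods covered by exactly one.

09:00–10:00, 11:00–12:00, 12:30–13:45, 15:00–15:45, 16:45–17:30, 18:00–20:45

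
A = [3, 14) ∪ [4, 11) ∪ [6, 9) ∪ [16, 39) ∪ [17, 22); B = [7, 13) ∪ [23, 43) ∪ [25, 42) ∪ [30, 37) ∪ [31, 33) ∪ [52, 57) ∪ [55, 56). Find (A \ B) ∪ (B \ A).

Merge the first list: [3, 14), [16, 39).
Merge the second list: [7, 13), [23, 43), [52, 57).
A but not B: [3, 7), [13, 14), [16, 23).
B but not A: [39, 43), [52, 57).
Combining gives A △ B.

[3, 7) ∪ [13, 14) ∪ [16, 23) ∪ [39, 43) ∪ [52, 57)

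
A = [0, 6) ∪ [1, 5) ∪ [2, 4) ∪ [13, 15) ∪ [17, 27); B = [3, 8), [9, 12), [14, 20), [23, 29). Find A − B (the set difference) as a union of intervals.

[0, 3) ∪ [13, 14) ∪ [20, 23)

A, merged: [0, 6), [13, 15), [17, 27).
[0, 6) with B removed leaves [0, 3).
[13, 15) with B removed leaves [13, 14).
[17, 27) with B removed leaves [20, 23).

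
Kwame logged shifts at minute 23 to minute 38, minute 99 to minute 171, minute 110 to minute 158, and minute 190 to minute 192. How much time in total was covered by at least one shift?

Merged: minute 23 to minute 38, minute 99 to minute 171, minute 190 to minute 192.
Lengths: 15 minutes + 72 minutes + 2 minutes = 89 minutes.

89 minutes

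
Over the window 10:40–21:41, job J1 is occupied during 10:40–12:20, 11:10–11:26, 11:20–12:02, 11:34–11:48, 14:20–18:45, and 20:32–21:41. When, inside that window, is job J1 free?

The merged coverage is 10:40-12:20, 14:20-18:45, 20:32-21:41.
Uncovered inside 10:40-21:41: 12:20-14:20, 18:45-20:32.

12:20-14:20, 18:45-20:32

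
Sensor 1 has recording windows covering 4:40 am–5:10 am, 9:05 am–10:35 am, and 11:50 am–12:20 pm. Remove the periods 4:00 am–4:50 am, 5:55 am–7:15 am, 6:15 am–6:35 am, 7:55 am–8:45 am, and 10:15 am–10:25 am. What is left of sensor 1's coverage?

Second set merges to 4:00 am-4:50 am, 5:55 am-7:15 am, 7:55 am-8:45 am, 10:15 am-10:25 am.
4:40 am-5:10 am with B removed leaves 4:50 am-5:10 am.
9:05 am-10:35 am with B removed leaves 9:05 am-10:15 am, 10:25 am-10:35 am.
11:50 am-12:20 pm is untouched.

4:50 am-5:10 am, 9:05 am-10:15 am, 10:25 am-10:35 am, 11:50 am-12:20 pm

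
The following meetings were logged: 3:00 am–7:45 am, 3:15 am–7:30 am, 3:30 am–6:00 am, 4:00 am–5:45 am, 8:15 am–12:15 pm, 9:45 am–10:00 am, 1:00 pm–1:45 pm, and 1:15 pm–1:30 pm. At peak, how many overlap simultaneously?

Walk the sorted start/end points keeping a running depth.
The depth first hits 4 at 4:00 am.

4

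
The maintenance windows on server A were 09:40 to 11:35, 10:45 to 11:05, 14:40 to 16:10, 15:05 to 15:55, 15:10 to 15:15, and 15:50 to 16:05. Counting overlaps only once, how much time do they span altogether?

Merged: 09:40-11:35, 14:40-16:10.
Lengths: 1 h 55 min + 1 h 30 min = 3 h 25 min.

3 h 25 min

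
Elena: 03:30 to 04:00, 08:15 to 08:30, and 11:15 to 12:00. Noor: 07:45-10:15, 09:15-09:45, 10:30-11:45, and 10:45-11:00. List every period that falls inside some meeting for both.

08:15-08:30, 11:15-11:45

Second set merges to 07:45-10:15, 10:30-11:45.
03:30-04:00: no overlap with the second set.
08:15-08:30 meets the second set on 08:15-08:30.
11:15-12:00 meets the second set on 11:15-11:45.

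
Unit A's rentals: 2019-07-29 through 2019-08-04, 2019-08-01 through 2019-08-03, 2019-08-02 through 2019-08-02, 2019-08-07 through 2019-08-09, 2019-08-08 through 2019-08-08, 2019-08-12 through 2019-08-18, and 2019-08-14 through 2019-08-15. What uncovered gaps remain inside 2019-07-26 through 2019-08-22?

2019-07-26 through 2019-07-28, 2019-08-05 through 2019-08-06, 2019-08-10 through 2019-08-11, 2019-08-19 through 2019-08-22

The merged coverage is 2019-07-29 through 2019-08-04, 2019-08-07 through 2019-08-09, 2019-08-12 through 2019-08-18.
Uncovered inside 2019-07-26 through 2019-08-22: 2019-07-26 through 2019-07-28, 2019-08-05 through 2019-08-06, 2019-08-10 through 2019-08-11, 2019-08-19 through 2019-08-22.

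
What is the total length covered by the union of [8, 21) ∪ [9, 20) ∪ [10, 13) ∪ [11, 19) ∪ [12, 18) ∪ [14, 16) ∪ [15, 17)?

Merged: [8, 21).
Length: 13.

13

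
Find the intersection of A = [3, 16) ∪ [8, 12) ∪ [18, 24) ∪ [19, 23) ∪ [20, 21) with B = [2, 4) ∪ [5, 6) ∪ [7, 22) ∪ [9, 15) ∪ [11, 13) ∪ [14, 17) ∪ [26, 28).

A, merged: [3, 16), [18, 24).
B, merged: [2, 4), [5, 6), [7, 22), [26, 28).
[3, 16) ∩ B → [3, 4), [5, 6), [7, 16).
[18, 24) ∩ B → [18, 22).

[3, 4) ∪ [5, 6) ∪ [7, 16) ∪ [18, 22)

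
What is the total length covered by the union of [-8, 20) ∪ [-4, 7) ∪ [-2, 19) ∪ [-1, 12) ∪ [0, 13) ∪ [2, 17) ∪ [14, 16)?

28

Merged: [-8, 20).
Length: 28.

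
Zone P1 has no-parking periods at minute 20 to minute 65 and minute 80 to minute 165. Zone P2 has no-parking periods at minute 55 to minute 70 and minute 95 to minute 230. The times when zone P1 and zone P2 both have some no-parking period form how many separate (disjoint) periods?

2

A ∩ B = minute 55 to minute 65, minute 95 to minute 165.
That is 2 disjoint pieces.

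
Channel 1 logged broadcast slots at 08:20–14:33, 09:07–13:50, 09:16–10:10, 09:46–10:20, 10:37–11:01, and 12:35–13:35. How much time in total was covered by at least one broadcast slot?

Merged: 08:20–14:33.
Length: 6 h 13 min.

6 h 13 min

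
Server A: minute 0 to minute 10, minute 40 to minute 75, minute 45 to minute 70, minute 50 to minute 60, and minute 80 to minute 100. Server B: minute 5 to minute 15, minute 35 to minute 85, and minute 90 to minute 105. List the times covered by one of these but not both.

minute 0 to minute 5, minute 10 to minute 15, minute 35 to minute 40, minute 75 to minute 80, minute 85 to minute 90, minute 100 to minute 105

Merge the first list: minute 0 to minute 10, minute 40 to minute 75, minute 80 to minute 100.
Only in the first: minute 0 to minute 5, minute 85 to minute 90.
Only in the second: minute 10 to minute 15, minute 35 to minute 40, minute 75 to minute 80, minute 100 to minute 105.
Together these are the periods covered by exactly one.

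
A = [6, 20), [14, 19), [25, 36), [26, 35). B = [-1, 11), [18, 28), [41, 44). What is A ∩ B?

[6, 11) ∪ [18, 20) ∪ [25, 28)

A, merged: [6, 20), [25, 36).
[6, 20) ∩ B → [6, 11), [18, 20).
[25, 36) ∩ B → [25, 28).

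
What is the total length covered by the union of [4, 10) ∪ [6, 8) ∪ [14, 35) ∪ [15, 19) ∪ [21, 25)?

27

Merged: [4, 10), [14, 35).
Lengths: 6 + 21 = 27.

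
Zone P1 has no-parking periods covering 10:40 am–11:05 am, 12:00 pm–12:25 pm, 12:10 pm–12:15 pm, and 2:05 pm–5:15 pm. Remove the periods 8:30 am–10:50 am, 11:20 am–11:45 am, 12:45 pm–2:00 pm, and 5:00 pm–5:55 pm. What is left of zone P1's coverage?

10:50 am–11:05 am, 12:00 pm–12:25 pm, 2:05 pm–5:00 pm

Merge the first list: 10:40 am–11:05 am, 12:00 pm–12:25 pm, 2:05 pm–5:15 pm.
10:40 am–11:05 am minus B → 10:50 am–11:05 am.
12:00 pm–12:25 pm: no B overlap → unchanged.
2:05 pm–5:15 pm minus B → 2:05 pm–5:00 pm.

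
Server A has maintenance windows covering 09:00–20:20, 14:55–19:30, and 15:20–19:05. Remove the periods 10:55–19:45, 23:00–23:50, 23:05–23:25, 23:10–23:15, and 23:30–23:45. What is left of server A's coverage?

09:00–10:55, 19:45–20:20

First set merges to 09:00–20:20.
Second set merges to 10:55–19:45, 23:00–23:50.
09:00–20:20 \ B = 09:00–10:55, 19:45–20:20.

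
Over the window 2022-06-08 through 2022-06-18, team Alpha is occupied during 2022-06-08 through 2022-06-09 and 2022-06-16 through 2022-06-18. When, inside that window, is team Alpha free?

2022-06-10 through 2022-06-15

After merging, the occupied span is 2022-06-08 through 2022-06-09, 2022-06-16 through 2022-06-18.
Uncovered inside 2022-06-08 through 2022-06-18: 2022-06-10 through 2022-06-15.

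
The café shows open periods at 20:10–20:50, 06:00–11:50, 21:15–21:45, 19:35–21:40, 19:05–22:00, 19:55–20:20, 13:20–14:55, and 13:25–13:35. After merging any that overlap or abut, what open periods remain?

06:00-11:50, 13:20-14:55, 19:05-22:00

Sort by start: 06:00-11:50, 13:20-14:55, 13:25-13:35, 19:05-22:00, 19:35-21:40, 19:55-20:20, 20:10-20:50, 21:15-21:45.
13:20-14:55 is disjoint → start new block.
13:25-13:35 overlaps/touches 13:20-14:55 → extend to 13:20-14:55.
19:05-22:00 is disjoint → start new block.
19:35-21:40 overlaps/touches 19:05-22:00 → extend to 19:05-22:00.
19:55-20:20 overlaps/touches 19:05-22:00 → extend to 19:05-22:00.
20:10-20:50 overlaps/touches 19:05-22:00 → extend to 19:05-22:00.
21:15-21:45 overlaps/touches 19:05-22:00 → extend to 19:05-22:00.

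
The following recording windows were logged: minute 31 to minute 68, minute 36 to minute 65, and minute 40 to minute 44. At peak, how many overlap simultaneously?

At minute 40, 3 of the intervals are simultaneously active.
No point has more.

3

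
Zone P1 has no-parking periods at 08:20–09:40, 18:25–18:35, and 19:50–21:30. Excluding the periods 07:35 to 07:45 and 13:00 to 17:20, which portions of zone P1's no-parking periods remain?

08:20–09:40, 18:25–18:35, 19:50–21:30

08:20–09:40 is untouched.
18:25–18:35 is untouched.
19:50–21:30 is untouched.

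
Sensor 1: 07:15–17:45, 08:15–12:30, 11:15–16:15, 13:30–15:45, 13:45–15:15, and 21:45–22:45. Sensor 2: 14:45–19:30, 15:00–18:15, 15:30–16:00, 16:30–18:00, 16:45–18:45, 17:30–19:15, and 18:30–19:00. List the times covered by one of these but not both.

Merge the first list: 07:15–17:45, 21:45–22:45.
Merge the second list: 14:45–19:30.
Only in the first: 07:15–14:45, 21:45–22:45.
Only in the second: 17:45–19:30.
Together these are the periods covered by exactly one.

07:15–14:45, 17:45–19:30, 21:45–22:45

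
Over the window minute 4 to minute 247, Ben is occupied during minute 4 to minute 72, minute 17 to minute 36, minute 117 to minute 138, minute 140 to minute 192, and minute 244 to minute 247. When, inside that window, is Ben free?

The merged coverage is minute 4 to minute 72, minute 117 to minute 138, minute 140 to minute 192, minute 244 to minute 247.
Gaps within minute 4 to minute 247: minute 72 to minute 117, minute 138 to minute 140, minute 192 to minute 244.

minute 72 to minute 117, minute 138 to minute 140, minute 192 to minute 244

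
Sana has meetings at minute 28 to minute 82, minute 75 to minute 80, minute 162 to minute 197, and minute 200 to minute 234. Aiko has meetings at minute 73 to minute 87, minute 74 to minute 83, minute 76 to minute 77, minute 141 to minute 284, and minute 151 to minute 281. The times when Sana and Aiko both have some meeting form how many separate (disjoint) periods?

3

First set merges to minute 28 to minute 82, minute 162 to minute 197, minute 200 to minute 234.
Second set merges to minute 73 to minute 87, minute 141 to minute 284.
A ∩ B = minute 73 to minute 82, minute 162 to minute 197, minute 200 to minute 234.
That is 3 disjoint pieces.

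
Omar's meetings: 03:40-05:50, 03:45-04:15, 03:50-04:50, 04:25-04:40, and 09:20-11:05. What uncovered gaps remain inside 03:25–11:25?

03:25-03:40, 05:50-09:20, 11:05-11:25

After merging, the occupied span is 03:40-05:50, 09:20-11:05.
Uncovered inside 03:25-11:25: 03:25-03:40, 05:50-09:20, 11:05-11:25.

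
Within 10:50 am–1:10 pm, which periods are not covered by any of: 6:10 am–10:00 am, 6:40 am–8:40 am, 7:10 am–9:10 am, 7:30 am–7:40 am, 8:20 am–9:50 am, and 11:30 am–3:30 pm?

10:50 am-11:30 am

After merging, the occupied span is 6:10 am-10:00 am, 11:30 am-3:30 pm.
Uncovered inside 10:50 am-1:10 pm: 10:50 am-11:30 am.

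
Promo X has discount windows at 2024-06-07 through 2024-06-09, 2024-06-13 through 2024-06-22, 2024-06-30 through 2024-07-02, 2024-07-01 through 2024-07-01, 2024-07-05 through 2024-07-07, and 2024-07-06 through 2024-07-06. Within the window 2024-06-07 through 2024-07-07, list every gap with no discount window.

2024-06-10 through 2024-06-12, 2024-06-23 through 2024-06-29, 2024-07-03 through 2024-07-04

The merged coverage is 2024-06-07 through 2024-06-09, 2024-06-13 through 2024-06-22, 2024-06-30 through 2024-07-02, 2024-07-05 through 2024-07-07.
Complement within 2024-06-07 through 2024-07-07: 2024-06-10 through 2024-06-12, 2024-06-23 through 2024-06-29, 2024-07-03 through 2024-07-04.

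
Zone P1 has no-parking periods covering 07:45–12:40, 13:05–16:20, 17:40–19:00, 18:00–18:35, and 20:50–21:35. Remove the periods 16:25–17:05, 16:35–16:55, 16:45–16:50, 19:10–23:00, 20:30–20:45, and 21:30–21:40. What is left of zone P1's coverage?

07:45–12:40, 13:05–16:20, 17:40–19:00

A, merged: 07:45–12:40, 13:05–16:20, 17:40–19:00, 20:50–21:35.
B, merged: 16:25–17:05, 19:10–23:00.
07:45–12:40 is untouched.
13:05–16:20 is untouched.
17:40–19:00 is untouched.
20:50–21:35 lies entirely inside B → drops out.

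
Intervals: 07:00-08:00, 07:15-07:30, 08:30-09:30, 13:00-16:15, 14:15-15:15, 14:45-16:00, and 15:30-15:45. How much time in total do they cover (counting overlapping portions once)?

5 h 15 min

Merged: 07:00–08:00, 08:30–09:30, 13:00–16:15.
Lengths: 1 h + 1 h + 3 h 15 min = 5 h 15 min.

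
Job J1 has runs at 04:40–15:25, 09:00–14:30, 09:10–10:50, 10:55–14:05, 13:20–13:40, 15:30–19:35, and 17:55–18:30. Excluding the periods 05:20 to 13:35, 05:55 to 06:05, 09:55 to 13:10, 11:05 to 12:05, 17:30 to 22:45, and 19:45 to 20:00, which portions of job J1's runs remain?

04:40-05:20, 13:35-15:25, 15:30-17:30

First set merges to 04:40-15:25, 15:30-19:35.
Second set merges to 05:20-13:35, 17:30-22:45.
04:40-15:25 minus B → 04:40-05:20, 13:35-15:25.
15:30-19:35 minus B → 15:30-17:30.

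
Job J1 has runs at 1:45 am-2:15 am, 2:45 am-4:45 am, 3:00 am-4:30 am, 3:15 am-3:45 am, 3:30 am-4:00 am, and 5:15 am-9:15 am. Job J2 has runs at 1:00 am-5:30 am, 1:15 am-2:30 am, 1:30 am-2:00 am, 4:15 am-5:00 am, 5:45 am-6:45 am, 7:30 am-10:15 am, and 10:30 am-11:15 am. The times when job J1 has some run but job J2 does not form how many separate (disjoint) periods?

First set merges to 1:45 am-2:15 am, 2:45 am-4:45 am, 5:15 am-9:15 am.
Second set merges to 1:00 am-5:30 am, 5:45 am-6:45 am, 7:30 am-10:15 am, 10:30 am-11:15 am.
A \ B = 5:30 am-5:45 am, 6:45 am-7:30 am.
That is 2 disjoint pieces.

2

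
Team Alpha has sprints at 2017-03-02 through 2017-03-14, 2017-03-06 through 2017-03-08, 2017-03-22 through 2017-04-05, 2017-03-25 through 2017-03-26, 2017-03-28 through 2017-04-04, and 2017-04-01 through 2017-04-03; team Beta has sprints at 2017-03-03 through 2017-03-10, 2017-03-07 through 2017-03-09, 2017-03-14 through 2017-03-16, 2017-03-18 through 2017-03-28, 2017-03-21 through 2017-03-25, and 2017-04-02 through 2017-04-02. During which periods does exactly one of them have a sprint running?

2017-03-02 through 2017-03-02, 2017-03-11 through 2017-03-13, 2017-03-15 through 2017-03-16, 2017-03-18 through 2017-03-21, 2017-03-29 through 2017-04-01, 2017-04-03 through 2017-04-05

A, merged: 2017-03-02 through 2017-03-14, 2017-03-22 through 2017-04-05.
B, merged: 2017-03-03 through 2017-03-10, 2017-03-14 through 2017-03-16, 2017-03-18 through 2017-03-28, 2017-04-02 through 2017-04-02.
Only in the first: 2017-03-02 through 2017-03-02, 2017-03-11 through 2017-03-13, 2017-03-29 through 2017-04-01, 2017-04-03 through 2017-04-05.
Only in the second: 2017-03-15 through 2017-03-16, 2017-03-18 through 2017-03-21.
Together these are the periods covered by exactly one.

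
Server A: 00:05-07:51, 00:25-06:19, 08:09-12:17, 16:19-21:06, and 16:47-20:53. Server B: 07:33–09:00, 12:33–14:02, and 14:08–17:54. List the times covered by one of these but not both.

00:05–07:33, 07:51–08:09, 09:00–12:17, 12:33–14:02, 14:08–16:19, 17:54–21:06

Merge the first list: 00:05–07:51, 08:09–12:17, 16:19–21:06.
A \ B = 00:05–07:33, 09:00–12:17, 17:54–21:06.
B \ A = 07:51–08:09, 12:33–14:02, 14:08–16:19.
Union of the two gives the symmetric difference.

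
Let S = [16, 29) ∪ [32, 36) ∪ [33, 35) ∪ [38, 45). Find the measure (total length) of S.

24

Merged: [16, 29), [32, 36), [38, 45).
Lengths: 13 + 4 + 7 = 24.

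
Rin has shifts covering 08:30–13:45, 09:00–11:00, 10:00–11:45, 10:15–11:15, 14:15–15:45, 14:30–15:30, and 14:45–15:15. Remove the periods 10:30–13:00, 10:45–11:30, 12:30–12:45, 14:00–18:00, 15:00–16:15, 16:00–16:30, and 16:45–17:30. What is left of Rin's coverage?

08:30–10:30, 13:00–13:45

First set merges to 08:30–13:45, 14:15–15:45.
Second set merges to 10:30–13:00, 14:00–18:00.
08:30–13:45 minus B → 08:30–10:30, 13:00–13:45.
14:15–15:45: fully covered by B → removed.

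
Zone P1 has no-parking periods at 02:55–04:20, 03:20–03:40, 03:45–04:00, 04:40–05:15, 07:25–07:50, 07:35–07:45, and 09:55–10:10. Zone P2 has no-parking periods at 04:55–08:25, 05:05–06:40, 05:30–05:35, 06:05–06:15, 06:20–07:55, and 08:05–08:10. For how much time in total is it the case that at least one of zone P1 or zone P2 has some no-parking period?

A, merged: 02:55–04:20, 04:40–05:15, 07:25–07:50, 09:55–10:10.
B, merged: 04:55–08:25.
A ∪ B = 02:55–04:20, 04:40–08:25, 09:55–10:10.
Total: 1 h 25 min + 3 h 45 min + 15 min = 5 h 25 min.

5 h 25 min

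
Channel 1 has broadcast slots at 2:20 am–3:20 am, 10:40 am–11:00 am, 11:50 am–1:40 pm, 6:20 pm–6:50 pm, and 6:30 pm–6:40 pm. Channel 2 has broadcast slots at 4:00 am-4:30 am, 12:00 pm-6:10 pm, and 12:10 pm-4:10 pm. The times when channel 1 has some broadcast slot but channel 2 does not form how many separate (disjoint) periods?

First set merges to 2:20 am–3:20 am, 10:40 am–11:00 am, 11:50 am–1:40 pm, 6:20 pm–6:50 pm.
Second set merges to 4:00 am–4:30 am, 12:00 pm–6:10 pm.
A \ B = 2:20 am–3:20 am, 10:40 am–11:00 am, 11:50 am–12:00 pm, 6:20 pm–6:50 pm.
That is 4 disjoint pieces.

4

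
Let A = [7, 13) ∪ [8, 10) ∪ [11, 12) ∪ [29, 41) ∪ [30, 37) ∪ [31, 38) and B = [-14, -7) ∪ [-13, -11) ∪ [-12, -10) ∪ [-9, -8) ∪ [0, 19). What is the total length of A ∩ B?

6

First set merges to [7, 13), [29, 41).
Second set merges to [-14, -7), [0, 19).
A ∩ B = [7, 13).
Total: 6.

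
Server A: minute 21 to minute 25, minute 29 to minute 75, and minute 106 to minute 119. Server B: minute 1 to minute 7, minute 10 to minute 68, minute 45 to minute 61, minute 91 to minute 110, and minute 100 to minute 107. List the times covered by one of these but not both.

minute 1 to minute 7, minute 10 to minute 21, minute 25 to minute 29, minute 68 to minute 75, minute 91 to minute 106, minute 110 to minute 119

B, merged: minute 1 to minute 7, minute 10 to minute 68, minute 91 to minute 110.
A \ B = minute 68 to minute 75, minute 110 to minute 119.
B \ A = minute 1 to minute 7, minute 10 to minute 21, minute 25 to minute 29, minute 91 to minute 106.
Union of the two gives the symmetric difference.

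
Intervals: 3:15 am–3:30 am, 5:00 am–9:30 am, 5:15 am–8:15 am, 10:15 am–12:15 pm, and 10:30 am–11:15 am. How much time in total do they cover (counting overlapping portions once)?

6 h 45 min

Merged: 3:15 am-3:30 am, 5:00 am-9:30 am, 10:15 am-12:15 pm.
Lengths: 15 min + 4 h 30 min + 2 h = 6 h 45 min.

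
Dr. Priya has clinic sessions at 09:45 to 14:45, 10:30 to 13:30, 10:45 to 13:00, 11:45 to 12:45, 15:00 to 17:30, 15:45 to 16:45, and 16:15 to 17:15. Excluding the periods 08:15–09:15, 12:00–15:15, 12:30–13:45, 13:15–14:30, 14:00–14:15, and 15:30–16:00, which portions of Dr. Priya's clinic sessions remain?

09:45-12:00, 15:15-15:30, 16:00-17:30

Merge the first list: 09:45-14:45, 15:00-17:30.
Merge the second list: 08:15-09:15, 12:00-15:15, 15:30-16:00.
09:45-14:45 \ B = 09:45-12:00.
15:00-17:30 \ B = 15:15-15:30, 16:00-17:30.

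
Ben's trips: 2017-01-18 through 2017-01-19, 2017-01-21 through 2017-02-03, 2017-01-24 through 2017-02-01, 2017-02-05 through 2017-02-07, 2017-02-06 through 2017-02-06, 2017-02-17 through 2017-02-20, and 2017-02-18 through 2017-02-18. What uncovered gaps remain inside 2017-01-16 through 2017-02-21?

2017-01-16 through 2017-01-17, 2017-01-20 through 2017-01-20, 2017-02-04 through 2017-02-04, 2017-02-08 through 2017-02-16, 2017-02-21 through 2017-02-21

After merging, the occupied span is 2017-01-18 through 2017-01-19, 2017-01-21 through 2017-02-03, 2017-02-05 through 2017-02-07, 2017-02-17 through 2017-02-20.
Gaps within 2017-01-16 through 2017-02-21: 2017-01-16 through 2017-01-17, 2017-01-20 through 2017-01-20, 2017-02-04 through 2017-02-04, 2017-02-08 through 2017-02-16, 2017-02-21 through 2017-02-21.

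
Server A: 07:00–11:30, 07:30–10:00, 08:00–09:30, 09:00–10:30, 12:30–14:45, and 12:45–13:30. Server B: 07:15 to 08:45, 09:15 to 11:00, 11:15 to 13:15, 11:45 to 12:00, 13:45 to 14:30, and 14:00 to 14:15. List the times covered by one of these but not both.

07:00–07:15, 08:45–09:15, 11:00–11:15, 11:30–12:30, 13:15–13:45, 14:30–14:45

First set merges to 07:00–11:30, 12:30–14:45.
Second set merges to 07:15–08:45, 09:15–11:00, 11:15–13:15, 13:45–14:30.
A \ B = 07:00–07:15, 08:45–09:15, 11:00–11:15, 13:15–13:45, 14:30–14:45.
B \ A = 11:30–12:30.
Union of the two gives the symmetric difference.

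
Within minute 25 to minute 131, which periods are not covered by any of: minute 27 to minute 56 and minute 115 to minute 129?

minute 25 to minute 27, minute 56 to minute 115, minute 129 to minute 131

The merged coverage is minute 27 to minute 56, minute 115 to minute 129.
Complement within minute 25 to minute 131: minute 25 to minute 27, minute 56 to minute 115, minute 129 to minute 131.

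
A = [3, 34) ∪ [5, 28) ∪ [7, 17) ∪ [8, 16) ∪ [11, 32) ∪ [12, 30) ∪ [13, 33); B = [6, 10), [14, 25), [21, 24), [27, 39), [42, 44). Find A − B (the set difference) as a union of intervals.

[3, 6) ∪ [10, 14) ∪ [25, 27)

First set merges to [3, 34).
Second set merges to [6, 10), [14, 25), [27, 39), [42, 44).
[3, 34) with B removed leaves [3, 6), [10, 14), [25, 27).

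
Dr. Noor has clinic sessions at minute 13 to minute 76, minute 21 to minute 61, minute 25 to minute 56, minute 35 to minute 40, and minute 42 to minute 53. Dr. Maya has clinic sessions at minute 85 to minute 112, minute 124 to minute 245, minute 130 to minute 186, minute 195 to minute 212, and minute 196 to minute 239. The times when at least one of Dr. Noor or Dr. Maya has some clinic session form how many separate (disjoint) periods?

Merge the first list: minute 13 to minute 76.
Merge the second list: minute 85 to minute 112, minute 124 to minute 245.
A ∪ B = minute 13 to minute 76, minute 85 to minute 112, minute 124 to minute 245.
That is 3 disjoint pieces.

3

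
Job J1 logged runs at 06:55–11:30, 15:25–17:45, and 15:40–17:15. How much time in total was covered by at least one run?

Merged: 06:55–11:30, 15:25–17:45.
Lengths: 4 h 35 min + 2 h 20 min = 6 h 55 min.

6 h 55 min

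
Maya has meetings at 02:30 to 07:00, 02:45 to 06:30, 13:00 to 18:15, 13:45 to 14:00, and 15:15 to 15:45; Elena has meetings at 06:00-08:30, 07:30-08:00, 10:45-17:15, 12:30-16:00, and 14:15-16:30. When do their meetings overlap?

Merge the first list: 02:30–07:00, 13:00–18:15.
Merge the second list: 06:00–08:30, 10:45–17:15.
02:30–07:00 ∩ B → 06:00–07:00.
13:00–18:15 ∩ B → 13:00–17:15.

06:00–07:00, 13:00–17:15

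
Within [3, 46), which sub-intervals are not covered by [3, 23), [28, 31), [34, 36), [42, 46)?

After merging, the occupied span is [3, 23), [28, 31), [34, 36), [42, 46).
Gaps within [3, 46): [23, 28), [31, 34), [36, 42).

[23, 28) ∪ [31, 34) ∪ [36, 42)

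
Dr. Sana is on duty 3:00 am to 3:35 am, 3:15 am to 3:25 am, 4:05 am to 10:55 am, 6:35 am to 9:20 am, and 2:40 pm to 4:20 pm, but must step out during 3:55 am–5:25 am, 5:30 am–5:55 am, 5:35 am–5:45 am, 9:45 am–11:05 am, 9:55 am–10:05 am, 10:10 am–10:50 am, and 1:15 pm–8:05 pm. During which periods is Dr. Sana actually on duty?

Merge the first list: 3:00 am–3:35 am, 4:05 am–10:55 am, 2:40 pm–4:20 pm.
Merge the second list: 3:55 am–5:25 am, 5:30 am–5:55 am, 9:45 am–11:05 am, 1:15 pm–8:05 pm.
3:00 am–3:35 am is untouched.
4:05 am–10:55 am with B removed leaves 5:25 am–5:30 am, 5:55 am–9:45 am.
2:40 pm–4:20 pm lies entirely inside B → drops out.

3:00 am–3:35 am, 5:25 am–5:30 am, 5:55 am–9:45 am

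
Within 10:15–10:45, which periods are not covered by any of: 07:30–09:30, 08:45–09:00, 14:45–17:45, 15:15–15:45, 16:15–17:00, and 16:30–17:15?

10:15–10:45

Covered (merged): 07:30–09:30, 14:45–17:45.
Complement within 10:15–10:45: 10:15–10:45.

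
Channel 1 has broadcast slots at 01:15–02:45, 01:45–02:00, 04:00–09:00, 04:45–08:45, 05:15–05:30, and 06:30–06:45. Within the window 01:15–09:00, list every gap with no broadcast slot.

After merging, the occupied span is 01:15–02:45, 04:00–09:00.
Uncovered inside 01:15–09:00: 02:45–04:00.

02:45–04:00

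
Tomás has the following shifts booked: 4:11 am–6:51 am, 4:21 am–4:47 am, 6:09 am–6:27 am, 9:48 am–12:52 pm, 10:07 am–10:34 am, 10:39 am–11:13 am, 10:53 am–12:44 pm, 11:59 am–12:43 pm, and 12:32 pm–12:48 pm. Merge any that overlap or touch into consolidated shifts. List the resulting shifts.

4:21 am–4:47 am overlaps/touches 4:11 am–6:51 am → extend to 4:11 am–6:51 am.
6:09 am–6:27 am overlaps/touches 4:11 am–6:51 am → extend to 4:11 am–6:51 am.
9:48 am–12:52 pm is disjoint → start new block.
10:07 am–10:34 am overlaps/touches 9:48 am–12:52 pm → extend to 9:48 am–12:52 pm.
10:39 am–11:13 am overlaps/touches 9:48 am–12:52 pm → extend to 9:48 am–12:52 pm.
10:53 am–12:44 pm overlaps/touches 9:48 am–12:52 pm → extend to 9:48 am–12:52 pm.
11:59 am–12:43 pm overlaps/touches 9:48 am–12:52 pm → extend to 9:48 am–12:52 pm.
12:32 pm–12:48 pm overlaps/touches 9:48 am–12:52 pm → extend to 9:48 am–12:52 pm.

4:11 am–6:51 am, 9:48 am–12:52 pm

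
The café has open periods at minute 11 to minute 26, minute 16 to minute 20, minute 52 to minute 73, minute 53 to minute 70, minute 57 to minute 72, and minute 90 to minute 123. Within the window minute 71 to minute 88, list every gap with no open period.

Covered (merged): minute 11 to minute 26, minute 52 to minute 73, minute 90 to minute 123.
Uncovered inside minute 71 to minute 88: minute 73 to minute 88.

minute 73 to minute 88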